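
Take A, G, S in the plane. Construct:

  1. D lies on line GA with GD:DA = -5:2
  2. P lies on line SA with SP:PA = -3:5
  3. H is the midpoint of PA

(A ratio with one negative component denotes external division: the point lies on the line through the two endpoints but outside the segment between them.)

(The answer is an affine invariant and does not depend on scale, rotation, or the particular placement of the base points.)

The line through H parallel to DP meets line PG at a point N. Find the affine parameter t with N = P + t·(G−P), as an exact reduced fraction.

t = 1/5

Set A = (0, 0), G = (1, 0), S = (0, 1); any affine frame gives the same invariant.
1. D lies on line GA with GD:DA = -5:2 ⇒ D = (-2/3, 0)
2. P lies on line SA with SP:PA = -3:5 ⇒ P = (0, 5/2)
3. H is the midpoint of PA ⇒ H = (0, 5/4)
through H parallel to DP: direction (2/3, 5/2); meets PG at N = (1/5, 2)
N = P + t·(G−P) with t = 1/5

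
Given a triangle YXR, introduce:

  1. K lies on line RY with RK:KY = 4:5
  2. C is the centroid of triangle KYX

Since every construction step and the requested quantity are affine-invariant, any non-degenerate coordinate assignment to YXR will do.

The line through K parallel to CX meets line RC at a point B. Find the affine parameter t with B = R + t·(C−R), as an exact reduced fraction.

Set Y = (0, 0), X = (1, 0), R = (0, 1); any affine frame gives the same invariant.
1. K lies on line RY with RK:KY = 4:5 ⇒ K = (0, 5/9)
2. C is the centroid of triangle KYX ⇒ C = (1/3, 5/27)
through K parallel to CX: direction (2/3, -5/27); meets RC at B = (8/39, 175/351)
B = R + t·(C−R) with t = 8/13

t = 8/13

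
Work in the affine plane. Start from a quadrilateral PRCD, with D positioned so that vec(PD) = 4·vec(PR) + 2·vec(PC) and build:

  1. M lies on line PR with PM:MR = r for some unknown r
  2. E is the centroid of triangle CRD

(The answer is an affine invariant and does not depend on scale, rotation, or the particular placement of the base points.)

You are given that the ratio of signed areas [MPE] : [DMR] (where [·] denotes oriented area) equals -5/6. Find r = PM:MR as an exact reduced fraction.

Set P = (0, 0), R = (1, 0), C = (0, 1), D = (4, 2); any affine frame gives the same invariant.
1. With PM:MR = r, write λ = r/(r+1) so M = P + λ·(R−P); M is affine-linear in λ
2. E is the centroid of triangle CRD ⇒ E = (5/3, 1)
Every point depending on M is an affine combination of M and λ-independent points, so each such coordinate is linear in λ; the λ² term in each signed area is a multiple of (R−P)×(R−P) = 0, so 2·[MPE] and 2·[DMR] are each linear in λ. Evaluating at λ=0 and λ=1:
  2·[MPE] = −λ,   2·[DMR] = -2·λ + 2
So [MPE]:[DMR] = (−λ) / (-2·λ + 2). Setting this equal to -5/6:
  −λ = -5/6·(-2·λ + 2)  ⇒  λ = 5/8
Then r = λ/(1−λ) = (5/8)/(3/8) = 5/3. Check: with r = 5/3, M = (5/8, 0) and [MPE]:[DMR] = -5/6 as required.

r = 5/3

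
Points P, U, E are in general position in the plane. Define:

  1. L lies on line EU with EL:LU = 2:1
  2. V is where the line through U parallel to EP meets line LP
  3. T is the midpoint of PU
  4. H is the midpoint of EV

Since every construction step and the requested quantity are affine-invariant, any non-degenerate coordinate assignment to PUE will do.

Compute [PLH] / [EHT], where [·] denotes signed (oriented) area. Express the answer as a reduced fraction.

Set P = (0, 0), U = (1, 0), E = (0, 1); any affine frame gives the same invariant.
1. L lies on line EU with EL:LU = 2:1 ⇒ L = (2/3, 1/3)
2. V is where the line through U parallel to EP meets line LP ⇒ V = (1, 1/2)
3. T is the midpoint of PU ⇒ T = (1/2, 0)
4. H is the midpoint of EV ⇒ H = (1/2, 3/4)
2·[PLH] = 1/3, 2·[EHT] = -3/8
[PLH]:[EHT] = 1/3:-3/8 = -8/9

[PLH]:[EHT] = -8/9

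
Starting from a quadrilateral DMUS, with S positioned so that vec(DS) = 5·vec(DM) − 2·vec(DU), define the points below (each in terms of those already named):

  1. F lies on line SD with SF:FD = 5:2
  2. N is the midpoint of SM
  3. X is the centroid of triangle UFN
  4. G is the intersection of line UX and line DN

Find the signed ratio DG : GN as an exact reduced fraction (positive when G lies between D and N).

DG:GN = 31/13

Set D = (0, 0), M = (1, 0), U = (0, 1), S = (5, -2); any affine frame gives the same invariant.
1. F lies on line SD with SF:FD = 5:2 ⇒ F = (10/7, -4/7)
2. N is the midpoint of SM ⇒ N = (3, -1)
3. X is the centroid of triangle UFN ⇒ X = (31/21, -4/21)
4. G is the intersection of line UX and line DN ⇒ G = (93/44, -31/44)
G = D + t·(N−D) with t = 31/44, so DG:GN = t:(1−t) = 31/44:13/44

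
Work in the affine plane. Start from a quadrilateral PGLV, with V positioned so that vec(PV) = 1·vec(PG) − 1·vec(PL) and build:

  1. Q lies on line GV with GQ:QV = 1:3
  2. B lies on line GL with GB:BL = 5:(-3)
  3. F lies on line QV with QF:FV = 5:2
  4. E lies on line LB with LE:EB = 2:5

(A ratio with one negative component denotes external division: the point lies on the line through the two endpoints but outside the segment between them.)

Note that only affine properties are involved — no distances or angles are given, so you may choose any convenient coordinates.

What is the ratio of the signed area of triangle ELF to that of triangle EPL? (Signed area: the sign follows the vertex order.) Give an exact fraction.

Set P = (0, 0), G = (1, 0), L = (0, 1), V = (1, -1); any affine frame gives the same invariant.
1. Q lies on line GV with GQ:QV = 1:3 ⇒ Q = (1, -1/4)
2. B lies on line GL with GB:BL = 5:(-3) ⇒ B = (-3/2, 5/2)
3. F lies on line QV with QF:FV = 5:2 ⇒ F = (1, -11/14)
4. E lies on line LB with LE:EB = 2:5 ⇒ E = (-3/7, 10/7)
2·[ELF] = -33/98, 2·[EPL] = 3/7
[ELF]:[EPL] = -33/98:3/7 = -11/14

[ELF]:[EPL] = -11/14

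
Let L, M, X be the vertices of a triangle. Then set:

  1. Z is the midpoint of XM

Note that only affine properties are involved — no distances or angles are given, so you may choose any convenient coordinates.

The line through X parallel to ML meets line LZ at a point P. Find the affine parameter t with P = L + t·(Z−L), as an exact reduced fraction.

Assign L = (0, 0), M = (1, 0), X = (0, 1) — the answer is frame-independent, so this choice is without loss of generality.
1. Z is the midpoint of XM ⇒ Z = (1/2, 1/2)
through X parallel to ML: direction (-1, 0); meets LZ at P = (1, 1)
P = L + t·(Z−L) with t = 2

t = 2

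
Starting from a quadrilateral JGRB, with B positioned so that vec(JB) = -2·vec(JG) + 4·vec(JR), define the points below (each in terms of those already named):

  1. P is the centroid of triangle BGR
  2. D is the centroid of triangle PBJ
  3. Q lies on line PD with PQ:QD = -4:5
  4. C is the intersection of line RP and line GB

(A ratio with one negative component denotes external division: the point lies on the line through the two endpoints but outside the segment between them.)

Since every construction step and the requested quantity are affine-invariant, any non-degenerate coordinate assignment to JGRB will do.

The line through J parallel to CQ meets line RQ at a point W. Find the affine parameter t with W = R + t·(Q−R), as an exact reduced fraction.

t = -35/24

Set J = (0, 0), G = (1, 0), R = (0, 1), B = (-2, 4); any affine frame gives the same invariant.
1. P is the centroid of triangle BGR ⇒ P = (-1/3, 5/3)
2. D is the centroid of triangle PBJ ⇒ D = (-7/9, 17/9)
3. Q lies on line PD with PQ:QD = -4:5 ⇒ Q = (13/9, 7/9)
4. C is the intersection of line RP and line GB ⇒ C = (-1/2, 2)
through J parallel to CQ: direction (35/18, -11/9); meets RQ at W = (-455/216, 143/108)
W = R + t·(Q−R) with t = -35/24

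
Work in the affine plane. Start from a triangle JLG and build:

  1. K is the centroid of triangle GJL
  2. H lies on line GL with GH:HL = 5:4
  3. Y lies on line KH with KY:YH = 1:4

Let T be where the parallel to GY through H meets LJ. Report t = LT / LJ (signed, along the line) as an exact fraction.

Choose coordinates J = (0, 0), L = (1, 0), G = (0, 1).
1. K is the centroid of triangle GJL ⇒ K = (1/3, 1/3)
2. H lies on line GL with GH:HL = 5:4 ⇒ H = (5/9, 4/9)
3. Y lies on line KH with KY:YH = 1:4 ⇒ Y = (17/45, 16/45)
through H parallel to GY: direction (17/45, -29/45); meets LJ at T = (71/87, 0)
T = L + t·(J−L) with t = 16/87

t = 16/87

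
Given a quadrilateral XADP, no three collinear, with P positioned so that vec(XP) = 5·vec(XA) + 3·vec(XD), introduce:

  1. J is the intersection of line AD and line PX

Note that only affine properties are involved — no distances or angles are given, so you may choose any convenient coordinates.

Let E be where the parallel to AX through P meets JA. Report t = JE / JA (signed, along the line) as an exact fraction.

Set X = (0, 0), A = (1, 0), D = (0, 1), P = (5, 3); any affine frame gives the same invariant.
1. J is the intersection of line AD and line PX ⇒ J = (5/8, 3/8)
through P parallel to AX: direction (-1, 0); meets JA at E = (-2, 3)
E = J + t·(A−J) with t = -7

t = -7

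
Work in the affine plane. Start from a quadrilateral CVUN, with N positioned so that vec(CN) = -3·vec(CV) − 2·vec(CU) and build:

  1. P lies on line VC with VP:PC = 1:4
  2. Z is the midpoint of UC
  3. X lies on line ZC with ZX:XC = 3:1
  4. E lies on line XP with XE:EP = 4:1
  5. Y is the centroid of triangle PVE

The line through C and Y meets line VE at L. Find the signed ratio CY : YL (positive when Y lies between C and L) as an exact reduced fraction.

Assign C = (0, 0), V = (1, 0), U = (0, 1), N = (-3, -2) — the answer is frame-independent, so this choice is without loss of generality.
1. P lies on line VC with VP:PC = 1:4 ⇒ P = (4/5, 0)
2. Z is the midpoint of UC ⇒ Z = (0, 1/2)
3. X lies on line ZC with ZX:XC = 3:1 ⇒ X = (0, 1/8)
4. E lies on line XP with XE:EP = 4:1 ⇒ E = (16/25, 1/40)
5. Y is the centroid of triangle PVE ⇒ Y = (61/75, 1/120)
line CY meets VE at L = (61/70, 1/112)
Y = C + t·(L−C) with t = 14/15, so CY:YL = 14/15:1/15

CY:YL = 14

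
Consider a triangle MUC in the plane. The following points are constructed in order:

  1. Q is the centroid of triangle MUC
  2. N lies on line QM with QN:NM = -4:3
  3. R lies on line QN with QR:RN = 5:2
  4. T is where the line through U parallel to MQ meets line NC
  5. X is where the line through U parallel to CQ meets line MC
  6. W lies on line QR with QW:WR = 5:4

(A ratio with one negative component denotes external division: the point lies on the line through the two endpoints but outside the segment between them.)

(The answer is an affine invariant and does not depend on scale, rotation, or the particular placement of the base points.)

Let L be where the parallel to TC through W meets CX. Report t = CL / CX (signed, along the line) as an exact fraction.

Choose coordinates M = (0, 0), U = (1, 0), C = (0, 1).
1. Q is the centroid of triangle MUC ⇒ Q = (1/3, 1/3)
2. N lies on line QM with QN:NM = -4:3 ⇒ N = (-1, -1)
3. R lies on line QN with QR:RN = 5:2 ⇒ R = (-13/21, -13/21)
4. T is where the line through U parallel to MQ meets line NC ⇒ T = (-2, -3)
5. X is where the line through U parallel to CQ meets line MC ⇒ X = (0, 2)
6. W lies on line QR with QW:WR = 5:4 ⇒ W = (-37/189, -37/189)
through W parallel to TC: direction (2, 4); meets CX at L = (0, 37/189)
L = C + t·(X−C) with t = -152/189

t = -152/189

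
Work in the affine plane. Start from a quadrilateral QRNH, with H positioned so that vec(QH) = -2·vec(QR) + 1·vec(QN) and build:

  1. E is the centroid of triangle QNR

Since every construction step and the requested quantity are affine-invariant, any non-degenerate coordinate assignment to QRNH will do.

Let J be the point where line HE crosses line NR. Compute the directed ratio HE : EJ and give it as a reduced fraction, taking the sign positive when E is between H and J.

Set Q = (0, 0), R = (1, 0), N = (0, 1), H = (-2, 1); any affine frame gives the same invariant.
1. E is the centroid of triangle QNR ⇒ E = (1/3, 1/3)
line HE meets NR at J = (4/5, 1/5)
E = H + t·(J−H) with t = 5/6, so HE:EJ = 5/6:1/6

HE:EJ = 5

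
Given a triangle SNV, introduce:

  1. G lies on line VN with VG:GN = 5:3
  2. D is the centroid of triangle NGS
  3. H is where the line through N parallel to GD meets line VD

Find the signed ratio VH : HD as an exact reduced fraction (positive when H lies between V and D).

Work in coordinates with S = (0, 0), N = (1, 0), V = (0, 1).
1. G lies on line VN with VG:GN = 5:3 ⇒ G = (5/8, 3/8)
2. D is the centroid of triangle NGS ⇒ D = (13/24, 1/8)
3. H is where the line through N parallel to GD meets line VD ⇒ H = (13/15, -2/5)
H = V + t·(D−V) with t = 8/5, so VH:HD = t:(1−t) = 8/5:-3/5

VH:HD = -8/3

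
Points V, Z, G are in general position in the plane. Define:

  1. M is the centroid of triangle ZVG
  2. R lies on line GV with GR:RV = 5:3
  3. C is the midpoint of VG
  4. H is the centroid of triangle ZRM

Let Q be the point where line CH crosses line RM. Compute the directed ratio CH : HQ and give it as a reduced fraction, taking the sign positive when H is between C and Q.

Set V = (0, 0), Z = (1, 0), G = (0, 1); any affine frame gives the same invariant.
1. M is the centroid of triangle ZVG ⇒ M = (1/3, 1/3)
2. R lies on line GV with GR:RV = 5:3 ⇒ R = (0, 3/8)
3. C is the midpoint of VG ⇒ C = (0, 1/2)
4. H is the centroid of triangle ZRM ⇒ H = (4/9, 17/72)
line CH meets RM at Q = (4/15, 41/120)
H = C + t·(Q−C) with t = 5/3, so CH:HQ = 5/3:-2/3

CH:HQ = -5/2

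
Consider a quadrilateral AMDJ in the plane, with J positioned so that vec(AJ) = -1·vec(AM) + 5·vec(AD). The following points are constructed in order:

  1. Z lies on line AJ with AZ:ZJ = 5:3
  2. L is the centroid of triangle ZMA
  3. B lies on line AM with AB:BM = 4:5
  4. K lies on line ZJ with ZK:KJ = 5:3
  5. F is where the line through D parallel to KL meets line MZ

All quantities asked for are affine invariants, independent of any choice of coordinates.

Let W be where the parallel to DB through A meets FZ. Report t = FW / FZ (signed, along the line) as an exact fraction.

t = -124

Set A = (0, 0), M = (1, 0), D = (0, 1), J = (-1, 5); any affine frame gives the same invariant.
1. Z lies on line AJ with AZ:ZJ = 5:3 ⇒ Z = (-5/8, 25/8)
2. L is the centroid of triangle ZMA ⇒ L = (1/8, 25/24)
3. B lies on line AM with AB:BM = 4:5 ⇒ B = (4/9, 0)
4. K lies on line ZJ with ZK:KJ = 5:3 ⇒ K = (-55/64, 275/64)
5. F is where the line through D parallel to KL meets line MZ ⇒ F = (-567/850, 109/34)
through A parallel to DB: direction (4/9, -1); meets FZ at W = (-100/17, 225/17)
W = F + t·(Z−F) with t = -124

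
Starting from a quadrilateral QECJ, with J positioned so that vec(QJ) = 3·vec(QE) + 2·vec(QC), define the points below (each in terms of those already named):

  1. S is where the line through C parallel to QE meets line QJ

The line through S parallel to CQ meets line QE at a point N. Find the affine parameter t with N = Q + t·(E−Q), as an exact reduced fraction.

Choose coordinates Q = (0, 0), E = (1, 0), C = (0, 1), J = (3, 2).
1. S is where the line through C parallel to QE meets line QJ ⇒ S = (3/2, 1)
through S parallel to CQ: direction (0, -1); meets QE at N = (3/2, 0)
N = Q + t·(E−Q) with t = 3/2

t = 3/2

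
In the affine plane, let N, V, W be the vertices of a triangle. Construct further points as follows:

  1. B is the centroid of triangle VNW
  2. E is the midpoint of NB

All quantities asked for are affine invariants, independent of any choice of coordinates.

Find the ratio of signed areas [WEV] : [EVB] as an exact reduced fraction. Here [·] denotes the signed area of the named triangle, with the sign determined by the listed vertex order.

Work in coordinates with N = (0, 0), V = (1, 0), W = (0, 1).
1. B is the centroid of triangle VNW ⇒ B = (1/3, 1/3)
2. E is the midpoint of NB ⇒ E = (1/6, 1/6)
2·[WEV] = 2/3, 2·[EVB] = 1/6
[WEV]:[EVB] = 2/3:1/6 = 4

[WEV]:[EVB] = 4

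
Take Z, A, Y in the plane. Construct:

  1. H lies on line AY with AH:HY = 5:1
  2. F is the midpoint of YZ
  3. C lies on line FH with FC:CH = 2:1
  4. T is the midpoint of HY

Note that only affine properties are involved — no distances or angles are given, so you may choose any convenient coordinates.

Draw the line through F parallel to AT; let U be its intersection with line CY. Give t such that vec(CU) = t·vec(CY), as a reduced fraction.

t = -2

Assign Z = (0, 0), A = (1, 0), Y = (0, 1) — the answer is frame-independent, so this choice is without loss of generality.
1. H lies on line AY with AH:HY = 5:1 ⇒ H = (1/6, 5/6)
2. F is the midpoint of YZ ⇒ F = (0, 1/2)
3. C lies on line FH with FC:CH = 2:1 ⇒ C = (1/9, 13/18)
4. T is the midpoint of HY ⇒ T = (1/12, 11/12)
through F parallel to AT: direction (-11/12, 11/12); meets CY at U = (1/3, 1/6)
U = C + t·(Y−C) with t = -2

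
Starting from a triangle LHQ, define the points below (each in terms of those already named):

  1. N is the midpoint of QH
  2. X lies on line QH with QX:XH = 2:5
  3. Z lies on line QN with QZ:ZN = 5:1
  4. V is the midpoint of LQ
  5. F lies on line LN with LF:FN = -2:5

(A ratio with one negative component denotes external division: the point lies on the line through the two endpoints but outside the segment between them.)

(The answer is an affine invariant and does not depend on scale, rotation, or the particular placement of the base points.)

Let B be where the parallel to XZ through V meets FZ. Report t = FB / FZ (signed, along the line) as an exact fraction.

t = 7/10

Set L = (0, 0), H = (1, 0), Q = (0, 1); any affine frame gives the same invariant.
1. N is the midpoint of QH ⇒ N = (1/2, 1/2)
2. X lies on line QH with QX:XH = 2:5 ⇒ X = (2/7, 5/7)
3. Z lies on line QN with QZ:ZN = 5:1 ⇒ Z = (5/12, 7/12)
4. V is the midpoint of LQ ⇒ V = (0, 1/2)
5. F lies on line LN with LF:FN = -2:5 ⇒ F = (-1/3, -1/3)
through V parallel to XZ: direction (11/84, -11/84); meets FZ at B = (23/120, 37/120)
B = F + t·(Z−F) with t = 7/10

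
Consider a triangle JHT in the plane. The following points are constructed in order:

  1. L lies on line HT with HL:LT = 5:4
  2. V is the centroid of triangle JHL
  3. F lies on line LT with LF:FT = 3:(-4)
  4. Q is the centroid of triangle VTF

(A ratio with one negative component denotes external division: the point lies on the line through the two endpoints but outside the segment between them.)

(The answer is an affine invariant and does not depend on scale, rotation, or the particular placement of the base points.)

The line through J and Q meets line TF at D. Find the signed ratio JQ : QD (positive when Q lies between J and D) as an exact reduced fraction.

Choose coordinates J = (0, 0), H = (1, 0), T = (0, 1).
1. L lies on line HT with HL:LT = 5:4 ⇒ L = (4/9, 5/9)
2. V is the centroid of triangle JHL ⇒ V = (13/27, 5/27)
3. F lies on line LT with LF:FT = 3:(-4) ⇒ F = (16/9, -7/9)
4. Q is the centroid of triangle VTF ⇒ Q = (61/81, 11/81)
line JQ meets TF at D = (61/72, 11/72)
Q = J + t·(D−J) with t = 8/9, so JQ:QD = 8/9:1/9

JQ:QD = 8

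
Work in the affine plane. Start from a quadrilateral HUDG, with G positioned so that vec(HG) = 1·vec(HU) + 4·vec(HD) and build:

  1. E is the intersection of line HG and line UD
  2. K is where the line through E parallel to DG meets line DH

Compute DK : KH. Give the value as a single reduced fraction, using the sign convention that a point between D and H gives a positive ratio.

DK:KH = 4

Assign H = (0, 0), U = (1, 0), D = (0, 1), G = (1, 4) — the answer is frame-independent, so this choice is without loss of generality.
1. E is the intersection of line HG and line UD ⇒ E = (1/5, 4/5)
2. K is where the line through E parallel to DG meets line DH ⇒ K = (0, 1/5)
K = D + t·(H−D) with t = 4/5, so DK:KH = t:(1−t) = 4/5:1/5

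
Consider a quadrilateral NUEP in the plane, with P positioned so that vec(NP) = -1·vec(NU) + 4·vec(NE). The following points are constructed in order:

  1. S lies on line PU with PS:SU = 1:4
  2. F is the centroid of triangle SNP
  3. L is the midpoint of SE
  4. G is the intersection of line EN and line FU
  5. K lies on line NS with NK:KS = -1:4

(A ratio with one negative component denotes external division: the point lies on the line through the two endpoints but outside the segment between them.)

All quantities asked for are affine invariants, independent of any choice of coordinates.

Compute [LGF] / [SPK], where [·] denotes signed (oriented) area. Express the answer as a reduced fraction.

Set N = (0, 0), U = (1, 0), E = (0, 1), P = (-1, 4); any affine frame gives the same invariant.
1. S lies on line PU with PS:SU = 1:4 ⇒ S = (-3/5, 16/5)
2. F is the centroid of triangle SNP ⇒ F = (-8/15, 12/5)
3. L is the midpoint of SE ⇒ L = (-3/10, 21/10)
4. G is the intersection of line EN and line FU ⇒ G = (0, 36/23)
5. K lies on line NS with NK:KS = -1:4 ⇒ K = (1/5, -16/15)
2·[LGF] = -4/115, 2·[SPK] = 16/15
[LGF]:[SPK] = -4/115:16/15 = -3/92

[LGF]:[SPK] = -3/92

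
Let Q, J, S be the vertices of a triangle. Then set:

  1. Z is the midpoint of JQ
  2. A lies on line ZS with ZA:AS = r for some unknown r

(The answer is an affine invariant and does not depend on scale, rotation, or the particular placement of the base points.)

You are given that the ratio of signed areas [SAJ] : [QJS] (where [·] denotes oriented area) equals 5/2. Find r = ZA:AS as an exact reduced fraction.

Set Q = (0, 0), J = (1, 0), S = (0, 1); any affine frame gives the same invariant.
1. Z is the midpoint of JQ ⇒ Z = (1/2, 0)
2. With ZA:AS = r, write λ = r/(r+1) so A = Z + λ·(S−Z); A is affine-linear in λ
Every point depending on A is an affine combination of A and λ-independent points, so each such coordinate is linear in λ; the λ² term in each signed area is a multiple of (S−Z)×(S−Z) = 0, so 2·[SAJ] and 2·[QJS] are each linear in λ. Evaluating at λ=0 and λ=1:
  2·[SAJ] = -1/2·λ + 1/2,   2·[QJS] = 1
So [SAJ]:[QJS] = (-1/2·λ + 1/2) / (1). Setting this equal to 5/2:
  -1/2·λ + 1/2 = 5/2·(1)  ⇒  λ = -4
Then r = λ/(1−λ) = (-4)/(5) = -4/5. Check: with r = -4/5, A = (5/2, -4) and [SAJ]:[QJS] = 5/2 as required.

r = -4/5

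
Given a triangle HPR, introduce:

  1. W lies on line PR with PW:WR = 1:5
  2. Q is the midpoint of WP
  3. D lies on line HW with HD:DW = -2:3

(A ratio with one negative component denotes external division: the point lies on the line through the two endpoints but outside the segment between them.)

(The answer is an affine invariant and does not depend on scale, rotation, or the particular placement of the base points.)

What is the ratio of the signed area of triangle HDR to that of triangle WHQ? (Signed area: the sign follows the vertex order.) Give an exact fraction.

[HDR]:[WHQ] = -20

Set H = (0, 0), P = (1, 0), R = (0, 1); any affine frame gives the same invariant.
1. W lies on line PR with PW:WR = 1:5 ⇒ W = (5/6, 1/6)
2. Q is the midpoint of WP ⇒ Q = (11/12, 1/12)
3. D lies on line HW with HD:DW = -2:3 ⇒ D = (-5/3, -1/3)
2·[HDR] = -5/3, 2·[WHQ] = 1/12
[HDR]:[WHQ] = -5/3:1/12 = -20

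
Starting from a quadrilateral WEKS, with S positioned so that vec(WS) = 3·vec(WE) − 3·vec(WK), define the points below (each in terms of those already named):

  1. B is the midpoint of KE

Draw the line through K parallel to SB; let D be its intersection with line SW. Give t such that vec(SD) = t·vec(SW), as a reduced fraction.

t = 1/6

Assign W = (0, 0), E = (1, 0), K = (0, 1), S = (3, -3) — the answer is frame-independent, so this choice is without loss of generality.
1. B is the midpoint of KE ⇒ B = (1/2, 1/2)
through K parallel to SB: direction (-5/2, 7/2); meets SW at D = (5/2, -5/2)
D = S + t·(W−S) with t = 1/6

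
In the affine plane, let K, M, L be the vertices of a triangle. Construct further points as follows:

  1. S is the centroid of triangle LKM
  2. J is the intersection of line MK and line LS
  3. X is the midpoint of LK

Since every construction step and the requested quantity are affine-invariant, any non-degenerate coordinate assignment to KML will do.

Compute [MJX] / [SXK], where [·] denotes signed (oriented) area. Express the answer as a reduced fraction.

Set K = (0, 0), M = (1, 0), L = (0, 1); any affine frame gives the same invariant.
1. S is the centroid of triangle LKM ⇒ S = (1/3, 1/3)
2. J is the intersection of line MK and line LS ⇒ J = (1/2, 0)
3. X is the midpoint of LK ⇒ X = (0, 1/2)
2·[MJX] = -1/4, 2·[SXK] = 1/6
[MJX]:[SXK] = -1/4:1/6 = -3/2

[MJX]:[SXK] = -3/2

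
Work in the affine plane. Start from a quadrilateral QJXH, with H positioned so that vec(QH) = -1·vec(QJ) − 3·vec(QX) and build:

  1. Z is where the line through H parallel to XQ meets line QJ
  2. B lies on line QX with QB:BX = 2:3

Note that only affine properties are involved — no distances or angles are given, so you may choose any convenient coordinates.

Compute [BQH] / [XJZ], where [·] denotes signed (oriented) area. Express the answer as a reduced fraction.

[BQH]:[XJZ] = 1/5

Set Q = (0, 0), J = (1, 0), X = (0, 1), H = (-1, -3); any affine frame gives the same invariant.
1. Z is where the line through H parallel to XQ meets line QJ ⇒ Z = (-1, 0)
2. B lies on line QX with QB:BX = 2:3 ⇒ B = (0, 2/5)
2·[BQH] = -2/5, 2·[XJZ] = -2
[BQH]:[XJZ] = -2/5:-2 = 1/5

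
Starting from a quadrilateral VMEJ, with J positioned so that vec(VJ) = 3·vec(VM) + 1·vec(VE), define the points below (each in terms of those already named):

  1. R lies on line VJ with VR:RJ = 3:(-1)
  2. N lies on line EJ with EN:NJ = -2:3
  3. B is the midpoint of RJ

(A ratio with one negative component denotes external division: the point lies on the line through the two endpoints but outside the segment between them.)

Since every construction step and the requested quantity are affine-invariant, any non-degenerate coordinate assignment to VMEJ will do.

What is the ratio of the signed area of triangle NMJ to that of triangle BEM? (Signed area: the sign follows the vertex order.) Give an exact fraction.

[NMJ]:[BEM] = 9/4

Choose coordinates V = (0, 0), M = (1, 0), E = (0, 1), J = (3, 1).
1. R lies on line VJ with VR:RJ = 3:(-1) ⇒ R = (9/2, 3/2)
2. N lies on line EJ with EN:NJ = -2:3 ⇒ N = (-6, 1)
3. B is the midpoint of RJ ⇒ B = (15/4, 5/4)
2·[NMJ] = 9, 2·[BEM] = 4
[NMJ]:[BEM] = 9:4 = 9/4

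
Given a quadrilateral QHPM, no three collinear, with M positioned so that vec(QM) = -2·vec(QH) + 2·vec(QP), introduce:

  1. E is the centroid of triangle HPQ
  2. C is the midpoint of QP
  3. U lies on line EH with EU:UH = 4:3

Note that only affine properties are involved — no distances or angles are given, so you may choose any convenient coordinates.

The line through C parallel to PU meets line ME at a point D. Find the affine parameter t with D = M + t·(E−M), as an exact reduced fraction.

t = 27/34

Work in coordinates with Q = (0, 0), H = (1, 0), P = (0, 1), M = (-2, 2).
1. E is the centroid of triangle HPQ ⇒ E = (1/3, 1/3)
2. C is the midpoint of QP ⇒ C = (0, 1/2)
3. U lies on line EH with EU:UH = 4:3 ⇒ U = (5/7, 1/7)
through C parallel to PU: direction (5/7, -6/7); meets ME at D = (-5/34, 23/34)
D = M + t·(E−M) with t = 27/34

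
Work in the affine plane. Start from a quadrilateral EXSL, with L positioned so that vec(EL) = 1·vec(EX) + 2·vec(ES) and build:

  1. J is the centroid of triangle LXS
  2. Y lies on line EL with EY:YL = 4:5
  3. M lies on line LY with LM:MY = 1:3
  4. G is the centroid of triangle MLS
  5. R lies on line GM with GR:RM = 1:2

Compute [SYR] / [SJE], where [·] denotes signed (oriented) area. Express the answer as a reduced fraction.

[SYR]:[SJE] = -115/216

Assign E = (0, 0), X = (1, 0), S = (0, 1), L = (1, 2) — the answer is frame-independent, so this choice is without loss of generality.
1. J is the centroid of triangle LXS ⇒ J = (2/3, 1)
2. Y lies on line EL with EY:YL = 4:5 ⇒ Y = (4/9, 8/9)
3. M lies on line LY with LM:MY = 1:3 ⇒ M = (31/36, 31/18)
4. G is the centroid of triangle MLS ⇒ G = (67/108, 85/54)
5. R lies on line GM with GR:RM = 1:2 ⇒ R = (227/324, 263/162)
2·[SYR] = 115/324, 2·[SJE] = -2/3
[SYR]:[SJE] = 115/324:-2/3 = -115/216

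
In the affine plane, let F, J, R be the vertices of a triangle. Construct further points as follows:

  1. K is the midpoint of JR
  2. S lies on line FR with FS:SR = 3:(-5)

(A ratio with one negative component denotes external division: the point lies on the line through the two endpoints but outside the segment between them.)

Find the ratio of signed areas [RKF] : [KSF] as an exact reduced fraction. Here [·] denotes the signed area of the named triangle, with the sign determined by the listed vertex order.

[RKF]:[KSF] = 2/3

Assign F = (0, 0), J = (1, 0), R = (0, 1) — the answer is frame-independent, so this choice is without loss of generality.
1. K is the midpoint of JR ⇒ K = (1/2, 1/2)
2. S lies on line FR with FS:SR = 3:(-5) ⇒ S = (0, -3/2)
2·[RKF] = -1/2, 2·[KSF] = -3/4
[RKF]:[KSF] = -1/2:-3/4 = 2/3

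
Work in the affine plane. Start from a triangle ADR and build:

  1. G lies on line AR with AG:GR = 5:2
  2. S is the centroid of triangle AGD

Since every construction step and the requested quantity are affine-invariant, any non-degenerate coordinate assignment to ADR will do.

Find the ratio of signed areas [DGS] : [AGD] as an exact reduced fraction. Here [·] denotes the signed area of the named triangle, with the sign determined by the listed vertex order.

Set A = (0, 0), D = (1, 0), R = (0, 1); any affine frame gives the same invariant.
1. G lies on line AR with AG:GR = 5:2 ⇒ G = (0, 5/7)
2. S is the centroid of triangle AGD ⇒ S = (1/3, 5/21)
2·[DGS] = 5/21, 2·[AGD] = -5/7
[DGS]:[AGD] = 5/21:-5/7 = -1/3

[DGS]:[AGD] = -1/3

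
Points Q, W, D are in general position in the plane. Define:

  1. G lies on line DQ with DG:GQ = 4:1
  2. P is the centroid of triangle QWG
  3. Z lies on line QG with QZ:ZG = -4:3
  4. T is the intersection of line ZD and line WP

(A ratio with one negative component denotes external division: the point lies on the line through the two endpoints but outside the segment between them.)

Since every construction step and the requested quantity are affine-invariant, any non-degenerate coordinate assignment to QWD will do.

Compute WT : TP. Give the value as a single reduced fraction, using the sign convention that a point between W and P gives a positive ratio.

Assign Q = (0, 0), W = (1, 0), D = (0, 1) — the answer is frame-independent, so this choice is without loss of generality.
1. G lies on line DQ with DG:GQ = 4:1 ⇒ G = (0, 1/5)
2. P is the centroid of triangle QWG ⇒ P = (1/3, 1/15)
3. Z lies on line QG with QZ:ZG = -4:3 ⇒ Z = (0, 4/5)
4. T is the intersection of line ZD and line WP ⇒ T = (0, 1/10)
T = W + t·(P−W) with t = 3/2, so WT:TP = t:(1−t) = 3/2:-1/2

WT:TP = -3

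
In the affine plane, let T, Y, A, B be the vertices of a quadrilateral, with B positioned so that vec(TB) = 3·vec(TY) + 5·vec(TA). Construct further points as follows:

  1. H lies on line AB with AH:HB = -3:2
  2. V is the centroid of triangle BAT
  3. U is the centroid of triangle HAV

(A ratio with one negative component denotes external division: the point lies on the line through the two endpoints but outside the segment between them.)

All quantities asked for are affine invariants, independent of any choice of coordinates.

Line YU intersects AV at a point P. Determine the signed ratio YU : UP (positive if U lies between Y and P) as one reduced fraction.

Choose coordinates T = (0, 0), Y = (1, 0), A = (0, 1), B = (3, 5).
1. H lies on line AB with AH:HB = -3:2 ⇒ H = (9, 13)
2. V is the centroid of triangle BAT ⇒ V = (1, 2)
3. U is the centroid of triangle HAV ⇒ U = (10/3, 16/3)
line YU meets AV at P = (23/9, 32/9)
U = Y + t·(P−Y) with t = 3/2, so YU:UP = 3/2:-1/2

YU:UP = -3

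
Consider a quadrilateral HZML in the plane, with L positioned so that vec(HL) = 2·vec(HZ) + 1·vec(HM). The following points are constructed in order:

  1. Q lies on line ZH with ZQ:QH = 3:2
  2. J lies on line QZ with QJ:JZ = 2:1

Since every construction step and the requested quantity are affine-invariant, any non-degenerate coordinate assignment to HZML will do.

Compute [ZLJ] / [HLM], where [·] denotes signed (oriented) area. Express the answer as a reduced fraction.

[ZLJ]:[HLM] = 1/10

Work in coordinates with H = (0, 0), Z = (1, 0), M = (0, 1), L = (2, 1).
1. Q lies on line ZH with ZQ:QH = 3:2 ⇒ Q = (2/5, 0)
2. J lies on line QZ with QJ:JZ = 2:1 ⇒ J = (4/5, 0)
2·[ZLJ] = 1/5, 2·[HLM] = 2
[ZLJ]:[HLM] = 1/5:2 = 1/10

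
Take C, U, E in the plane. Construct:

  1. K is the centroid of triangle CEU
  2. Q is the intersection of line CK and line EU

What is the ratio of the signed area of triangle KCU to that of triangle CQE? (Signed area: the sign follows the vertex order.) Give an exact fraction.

[KCU]:[CQE] = 2/3

Choose coordinates C = (0, 0), U = (1, 0), E = (0, 1).
1. K is the centroid of triangle CEU ⇒ K = (1/3, 1/3)
2. Q is the intersection of line CK and line EU ⇒ Q = (1/2, 1/2)
2·[KCU] = 1/3, 2·[CQE] = 1/2
[KCU]:[CQE] = 1/3:1/2 = 2/3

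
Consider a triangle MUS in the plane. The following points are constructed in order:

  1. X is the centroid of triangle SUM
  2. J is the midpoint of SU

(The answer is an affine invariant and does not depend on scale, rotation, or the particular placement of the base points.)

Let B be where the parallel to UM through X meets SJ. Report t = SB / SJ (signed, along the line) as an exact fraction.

t = 4/3

Assign M = (0, 0), U = (1, 0), S = (0, 1) — the answer is frame-independent, so this choice is without loss of generality.
1. X is the centroid of triangle SUM ⇒ X = (1/3, 1/3)
2. J is the midpoint of SU ⇒ J = (1/2, 1/2)
through X parallel to UM: direction (-1, 0); meets SJ at B = (2/3, 1/3)
B = S + t·(J−S) with t = 4/3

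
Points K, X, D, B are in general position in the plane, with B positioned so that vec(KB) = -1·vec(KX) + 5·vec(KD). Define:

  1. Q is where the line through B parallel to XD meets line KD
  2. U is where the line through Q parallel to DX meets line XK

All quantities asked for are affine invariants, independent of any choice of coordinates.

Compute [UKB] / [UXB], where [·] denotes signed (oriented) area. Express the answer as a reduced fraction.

[UKB]:[UXB] = 4/3

Assign K = (0, 0), X = (1, 0), D = (0, 1), B = (-1, 5) — the answer is frame-independent, so this choice is without loss of generality.
1. Q is where the line through B parallel to XD meets line KD ⇒ Q = (0, 4)
2. U is where the line through Q parallel to DX meets line XK ⇒ U = (4, 0)
2·[UKB] = -20, 2·[UXB] = -15
[UKB]:[UXB] = -20:-15 = 4/3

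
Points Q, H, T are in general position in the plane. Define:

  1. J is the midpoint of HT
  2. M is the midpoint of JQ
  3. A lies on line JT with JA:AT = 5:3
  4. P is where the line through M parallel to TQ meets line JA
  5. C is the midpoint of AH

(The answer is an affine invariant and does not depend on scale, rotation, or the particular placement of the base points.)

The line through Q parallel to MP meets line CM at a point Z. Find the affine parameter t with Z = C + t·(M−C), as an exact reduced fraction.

Choose coordinates Q = (0, 0), H = (1, 0), T = (0, 1).
1. J is the midpoint of HT ⇒ J = (1/2, 1/2)
2. M is the midpoint of JQ ⇒ M = (1/4, 1/4)
3. A lies on line JT with JA:AT = 5:3 ⇒ A = (3/16, 13/16)
4. P is where the line through M parallel to TQ meets line JA ⇒ P = (1/4, 3/4)
5. C is the midpoint of AH ⇒ C = (19/32, 13/32)
through Q parallel to MP: direction (0, 1/2); meets CM at Z = (0, 3/22)
Z = C + t·(M−C) with t = 19/11

t = 19/11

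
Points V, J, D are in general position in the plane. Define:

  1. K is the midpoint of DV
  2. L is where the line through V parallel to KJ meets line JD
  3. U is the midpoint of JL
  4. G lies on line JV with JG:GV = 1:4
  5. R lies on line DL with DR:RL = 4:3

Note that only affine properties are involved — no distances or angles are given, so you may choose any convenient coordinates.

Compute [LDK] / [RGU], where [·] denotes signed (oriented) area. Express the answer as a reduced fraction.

[LDK]:[RGU] = 14

Set V = (0, 0), J = (1, 0), D = (0, 1); any affine frame gives the same invariant.
1. K is the midpoint of DV ⇒ K = (0, 1/2)
2. L is where the line through V parallel to KJ meets line JD ⇒ L = (2, -1)
3. U is the midpoint of JL ⇒ U = (3/2, -1/2)
4. G lies on line JV with JG:GV = 1:4 ⇒ G = (4/5, 0)
5. R lies on line DL with DR:RL = 4:3 ⇒ R = (8/7, -1/7)
2·[LDK] = 1, 2·[RGU] = 1/14
[LDK]:[RGU] = 1:1/14 = 14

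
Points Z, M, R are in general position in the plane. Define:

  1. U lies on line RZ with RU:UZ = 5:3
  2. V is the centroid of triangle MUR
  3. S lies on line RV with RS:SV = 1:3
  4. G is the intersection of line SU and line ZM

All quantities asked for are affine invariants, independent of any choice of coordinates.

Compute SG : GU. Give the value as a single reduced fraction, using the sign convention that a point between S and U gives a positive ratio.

SG:GU = -83/36

Choose coordinates Z = (0, 0), M = (1, 0), R = (0, 1).
1. U lies on line RZ with RU:UZ = 5:3 ⇒ U = (0, 3/8)
2. V is the centroid of triangle MUR ⇒ V = (1/3, 11/24)
3. S lies on line RV with RS:SV = 1:3 ⇒ S = (1/12, 83/96)
4. G is the intersection of line SU and line ZM ⇒ G = (-3/47, 0)
G = S + t·(U−S) with t = 83/47, so SG:GU = t:(1−t) = 83/47:-36/47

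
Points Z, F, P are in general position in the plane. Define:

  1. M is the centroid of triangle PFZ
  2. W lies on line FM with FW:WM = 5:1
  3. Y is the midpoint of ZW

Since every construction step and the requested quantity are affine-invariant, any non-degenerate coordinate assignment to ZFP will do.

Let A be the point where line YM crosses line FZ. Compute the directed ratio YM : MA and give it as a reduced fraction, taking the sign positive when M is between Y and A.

YM:MA = -7/12

Choose coordinates Z = (0, 0), F = (1, 0), P = (0, 1).
1. M is the centroid of triangle PFZ ⇒ M = (1/3, 1/3)
2. W lies on line FM with FW:WM = 5:1 ⇒ W = (4/9, 5/18)
3. Y is the midpoint of ZW ⇒ Y = (2/9, 5/36)
line YM meets FZ at A = (1/7, 0)
M = Y + t·(A−Y) with t = -7/5, so YM:MA = -7/5:12/5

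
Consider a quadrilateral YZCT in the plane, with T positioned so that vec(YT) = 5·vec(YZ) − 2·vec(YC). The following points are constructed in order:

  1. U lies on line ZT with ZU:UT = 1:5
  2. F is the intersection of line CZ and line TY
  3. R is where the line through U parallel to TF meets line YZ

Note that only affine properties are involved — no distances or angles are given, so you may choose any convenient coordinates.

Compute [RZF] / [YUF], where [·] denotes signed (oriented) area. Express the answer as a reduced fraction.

Assign Y = (0, 0), Z = (1, 0), C = (0, 1), T = (5, -2) — the answer is frame-independent, so this choice is without loss of generality.
1. U lies on line ZT with ZU:UT = 1:5 ⇒ U = (5/3, -1/3)
2. F is the intersection of line CZ and line TY ⇒ F = (5/3, -2/3)
3. R is where the line through U parallel to TF meets line YZ ⇒ R = (5/6, 0)
2·[RZF] = -1/9, 2·[YUF] = -5/9
[RZF]:[YUF] = -1/9:-5/9 = 1/5

[RZF]:[YUF] = 1/5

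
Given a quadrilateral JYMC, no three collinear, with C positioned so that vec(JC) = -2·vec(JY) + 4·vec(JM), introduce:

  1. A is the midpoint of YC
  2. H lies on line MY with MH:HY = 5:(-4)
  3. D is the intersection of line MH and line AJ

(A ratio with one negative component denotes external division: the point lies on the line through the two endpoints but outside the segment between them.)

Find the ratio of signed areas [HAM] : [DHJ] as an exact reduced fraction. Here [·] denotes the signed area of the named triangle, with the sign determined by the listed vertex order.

Set J = (0, 0), Y = (1, 0), M = (0, 1), C = (-2, 4); any affine frame gives the same invariant.
1. A is the midpoint of YC ⇒ A = (-1/2, 2)
2. H lies on line MY with MH:HY = 5:(-4) ⇒ H = (5, -4)
3. D is the intersection of line MH and line AJ ⇒ D = (-1/3, 4/3)
2·[HAM] = 5/2, 2·[DHJ] = -16/3
[HAM]:[DHJ] = 5/2:-16/3 = -15/32

[HAM]:[DHJ] = -15/32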